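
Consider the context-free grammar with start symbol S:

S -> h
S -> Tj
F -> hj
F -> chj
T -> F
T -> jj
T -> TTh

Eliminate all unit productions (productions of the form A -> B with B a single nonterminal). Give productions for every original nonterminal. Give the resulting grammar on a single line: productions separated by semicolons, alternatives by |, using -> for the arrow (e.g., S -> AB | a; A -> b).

S -> h | Tj; F -> hj | chj; T -> hj | jj | TTh | chj

Unit productions: T->F.
Unit pairs (A ⇒* B via units): (T,F).
S: inherits non-unit rules of {S} → Tj | h.
F: inherits non-unit rules of {F} → chj | hj.
T: inherits non-unit rules of {F, T} → TTh | chj | hj | jj.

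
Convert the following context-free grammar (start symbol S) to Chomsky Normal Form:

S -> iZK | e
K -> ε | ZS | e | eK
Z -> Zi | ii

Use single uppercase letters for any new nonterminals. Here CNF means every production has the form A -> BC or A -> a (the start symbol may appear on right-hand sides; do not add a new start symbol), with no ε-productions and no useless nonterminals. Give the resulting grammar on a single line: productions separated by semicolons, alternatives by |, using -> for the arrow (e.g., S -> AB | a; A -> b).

Nullable: {K}; after ε-elimination: S -> e | iZ | iZK; K -> e | ZS | eK; Z -> Zi | ii.
No unit productions to eliminate.
TERM: introduce A -> e, B -> i and substitute in every rule of length ≥2.
BIN: S -> BZK becomes S -> BC, C -> ZK.

S -> e | BC | BZ; A -> e; B -> i; C -> ZK; K -> e | AK | ZS; Z -> BB | ZB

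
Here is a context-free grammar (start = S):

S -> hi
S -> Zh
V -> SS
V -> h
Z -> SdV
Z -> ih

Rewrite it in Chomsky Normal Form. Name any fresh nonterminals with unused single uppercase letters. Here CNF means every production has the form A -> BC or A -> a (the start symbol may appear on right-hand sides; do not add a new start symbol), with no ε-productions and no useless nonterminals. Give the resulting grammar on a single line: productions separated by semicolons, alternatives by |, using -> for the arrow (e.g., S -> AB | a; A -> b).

No ε-productions.
No unit productions to eliminate.
TERM: introduce C -> d, A -> h, B -> i and substitute in every rule of length ≥2.
BIN: Z -> SCV becomes Z -> SD, D -> CV.

S -> AB | ZA; A -> h; B -> i; C -> d; D -> CV; V -> h | SS; Z -> BA | SD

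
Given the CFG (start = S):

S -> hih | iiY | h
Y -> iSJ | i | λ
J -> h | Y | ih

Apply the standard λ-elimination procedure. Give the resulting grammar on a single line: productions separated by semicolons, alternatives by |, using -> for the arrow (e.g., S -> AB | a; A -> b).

S -> h | ii | hih | iiY; J -> Y | h | ih; Y -> i | iS | iSJ

Nullable set: {J, Y}.
S -> iiY: Y nullable, giving ii | iiY.
J -> Y: Y nullable, giving Y.
Drop Y -> λ.
Y -> iSJ: J nullable, giving iS | iSJ.
Unchanged (no nullable symbols): S -> h; S -> hih; J -> h; J -> ih; Y -> i.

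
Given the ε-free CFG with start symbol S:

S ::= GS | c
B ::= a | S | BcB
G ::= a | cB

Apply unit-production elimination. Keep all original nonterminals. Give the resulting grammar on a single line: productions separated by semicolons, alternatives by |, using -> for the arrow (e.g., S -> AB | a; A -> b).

Unit productions: B->S.
Unit pairs (A ⇒* B via units): (B,S).
S: inherits non-unit rules of {S} → GS | c.
B: inherits non-unit rules of {B, S} → BcB | GS | a | c.
G: inherits non-unit rules of {G} → a | cB.

S -> c | GS; B -> a | c | GS | BcB; G -> a | cB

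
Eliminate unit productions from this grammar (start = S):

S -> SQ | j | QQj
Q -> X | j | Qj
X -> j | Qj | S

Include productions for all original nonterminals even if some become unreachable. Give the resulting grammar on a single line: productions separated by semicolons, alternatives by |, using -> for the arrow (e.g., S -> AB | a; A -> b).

S -> j | SQ | QQj; Q -> j | Qj | SQ | QQj; X -> j | Qj | SQ | QQj

Unit productions: Q->X, X->S.
Unit pairs (A ⇒* B via units): (Q,S), (Q,X), (X,S).
S: inherits non-unit rules of {S} → QQj | SQ | j.
Q: inherits non-unit rules of {Q, S, X} → QQj | Qj | SQ | j.
X: inherits non-unit rules of {S, X} → QQj | Qj | SQ | j.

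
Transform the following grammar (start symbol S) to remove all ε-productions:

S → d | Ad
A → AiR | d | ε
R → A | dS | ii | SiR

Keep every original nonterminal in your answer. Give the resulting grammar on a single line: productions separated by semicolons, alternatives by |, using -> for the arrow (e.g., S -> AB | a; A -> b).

Nullable set: {A, R}.
S -> Ad: A nullable, giving Ad | d.
Drop A -> ε.
A -> AiR: A, R nullable, giving Ai | AiR | i | iR.
R -> A: A nullable, giving A.
R -> SiR: R nullable, giving Si | SiR.
Unchanged (no nullable symbols): S -> d; A -> d; R -> dS; R -> ii.

S -> d | Ad; A -> d | i | Ai | iR | AiR; R -> A | Si | dS | ii | SiR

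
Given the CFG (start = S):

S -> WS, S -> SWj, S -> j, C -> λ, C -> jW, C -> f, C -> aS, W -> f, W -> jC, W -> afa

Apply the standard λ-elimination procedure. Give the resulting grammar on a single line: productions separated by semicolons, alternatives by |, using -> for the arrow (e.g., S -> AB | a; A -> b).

S -> j | WS | SWj; C -> f | aS | jW; W -> f | j | jC | afa

Nullable set: {C}.
Drop C -> λ.
W -> jC: C nullable, giving j | jC.
Unchanged (no nullable symbols): S -> SWj; S -> WS; S -> j; C -> aS; C -> f; C -> jW; W -> afa; W -> f.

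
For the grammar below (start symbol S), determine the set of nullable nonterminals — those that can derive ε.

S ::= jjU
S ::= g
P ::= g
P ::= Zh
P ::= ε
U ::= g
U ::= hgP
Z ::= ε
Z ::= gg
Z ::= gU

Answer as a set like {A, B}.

Directly nullable (have an ε-rule): {P, Z}.
Not nullable: S, U — each has a terminal in every rule's right-hand side or depends on a non-nullable symbol.

{P, Z}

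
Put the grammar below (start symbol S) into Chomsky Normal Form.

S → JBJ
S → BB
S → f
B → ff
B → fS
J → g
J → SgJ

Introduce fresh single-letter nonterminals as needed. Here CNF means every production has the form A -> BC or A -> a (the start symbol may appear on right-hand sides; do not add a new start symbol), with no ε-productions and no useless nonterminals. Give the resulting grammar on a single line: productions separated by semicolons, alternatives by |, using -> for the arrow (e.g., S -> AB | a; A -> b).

S -> f | BB | JE; A -> f; B -> AA | AS; C -> g; D -> CJ; E -> BJ; J -> g | SD

No ε-productions.
No unit productions to eliminate.
TERM: introduce A -> f, C -> g and substitute in every rule of length ≥2.
BIN: J -> SCJ becomes J -> SD, D -> CJ; S -> JBJ becomes S -> JE, E -> BJ.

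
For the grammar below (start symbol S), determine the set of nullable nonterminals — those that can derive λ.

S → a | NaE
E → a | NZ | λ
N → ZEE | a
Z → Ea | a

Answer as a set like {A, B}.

Directly nullable (have an ε-rule): {E}.
Not nullable: N, S, Z — each has a terminal in every rule's right-hand side or depends on a non-nullable symbol.

{E}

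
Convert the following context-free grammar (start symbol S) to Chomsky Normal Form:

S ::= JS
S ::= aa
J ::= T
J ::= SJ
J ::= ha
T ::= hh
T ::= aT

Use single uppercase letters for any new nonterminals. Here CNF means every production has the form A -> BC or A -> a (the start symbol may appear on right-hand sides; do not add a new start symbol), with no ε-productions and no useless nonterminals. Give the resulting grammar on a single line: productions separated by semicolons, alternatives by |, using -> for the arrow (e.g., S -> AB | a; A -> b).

S -> AA | JS; A -> a; B -> h; J -> AT | BA | BB | SJ; T -> AT | BB

No ε-productions.
After unit-elimination: S -> JS | aa; J -> SJ | aT | ha | hh; T -> aT | hh.
TERM: introduce A -> a, B -> h and substitute in every rule of length ≥2.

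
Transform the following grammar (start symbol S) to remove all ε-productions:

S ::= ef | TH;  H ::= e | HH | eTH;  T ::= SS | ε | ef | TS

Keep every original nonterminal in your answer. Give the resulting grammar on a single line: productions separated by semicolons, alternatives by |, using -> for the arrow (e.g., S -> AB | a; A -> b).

S -> H | TH | ef; H -> e | HH | eH | eTH; T -> S | SS | TS | ef

Nullable set: {T}.
S -> TH: T nullable, giving H | TH.
H -> eTH: T nullable, giving eH | eTH.
Drop T -> ε.
T -> TS: T nullable, giving S | TS.
Unchanged (no nullable symbols): S -> ef; H -> HH; H -> e; T -> SS; T -> ef.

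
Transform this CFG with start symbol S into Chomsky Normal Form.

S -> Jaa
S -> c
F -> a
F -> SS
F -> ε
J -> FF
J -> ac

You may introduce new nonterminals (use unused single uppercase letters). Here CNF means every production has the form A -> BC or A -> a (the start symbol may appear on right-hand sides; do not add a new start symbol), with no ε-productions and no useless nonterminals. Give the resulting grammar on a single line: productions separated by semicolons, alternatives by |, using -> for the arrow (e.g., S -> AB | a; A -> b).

Nullable: {F, J}; after ε-elimination: S -> c | aa | Jaa; F -> a | SS; J -> F | FF | ac.
After unit-elimination: S -> c | aa | Jaa; F -> a | SS; J -> a | FF | SS | ac.
TERM: introduce A -> a, B -> c and substitute in every rule of length ≥2.
BIN: S -> JAA becomes S -> JC, C -> AA.

S -> c | AA | JC; A -> a; B -> c; C -> AA; F -> a | SS; J -> a | AB | FF | SS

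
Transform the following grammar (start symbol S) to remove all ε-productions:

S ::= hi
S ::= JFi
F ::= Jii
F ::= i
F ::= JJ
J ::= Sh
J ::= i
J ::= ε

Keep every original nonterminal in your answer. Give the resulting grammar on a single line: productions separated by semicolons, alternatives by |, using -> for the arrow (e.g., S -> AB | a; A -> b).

S -> i | Fi | Ji | hi | JFi; F -> J | i | JJ | ii | Jii; J -> i | Sh

Nullable set: {F, J}.
S -> JFi: J, F nullable, giving Fi | JFi | Ji | i.
F -> JJ: J, J nullable, giving J | JJ.
F -> Jii: J nullable, giving Jii | ii.
Drop J -> ε.
Unchanged (no nullable symbols): S -> hi; F -> i; J -> Sh; J -> i.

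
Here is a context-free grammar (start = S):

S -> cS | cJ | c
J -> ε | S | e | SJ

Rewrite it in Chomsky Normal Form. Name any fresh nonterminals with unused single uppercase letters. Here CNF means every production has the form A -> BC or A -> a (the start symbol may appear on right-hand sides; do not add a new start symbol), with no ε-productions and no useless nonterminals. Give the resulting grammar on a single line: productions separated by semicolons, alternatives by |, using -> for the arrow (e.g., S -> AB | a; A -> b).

Nullable: {J}; after ε-elimination: S -> c | cJ | cS; J -> S | e | SJ.
After unit-elimination: S -> c | cJ | cS; J -> c | e | SJ | cJ | cS.
TERM: introduce A -> c and substitute in every rule of length ≥2.

S -> c | AJ | AS; A -> c; J -> c | e | AJ | AS | SJ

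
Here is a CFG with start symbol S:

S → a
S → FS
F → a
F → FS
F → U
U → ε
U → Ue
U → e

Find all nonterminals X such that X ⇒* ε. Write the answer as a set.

{F, U}

Directly nullable (have an ε-rule): {U}.
F is nullable via F -> U (every symbol on the right is already known nullable).
Not nullable: S — each has a terminal in every rule's right-hand side or depends on a non-nullable symbol.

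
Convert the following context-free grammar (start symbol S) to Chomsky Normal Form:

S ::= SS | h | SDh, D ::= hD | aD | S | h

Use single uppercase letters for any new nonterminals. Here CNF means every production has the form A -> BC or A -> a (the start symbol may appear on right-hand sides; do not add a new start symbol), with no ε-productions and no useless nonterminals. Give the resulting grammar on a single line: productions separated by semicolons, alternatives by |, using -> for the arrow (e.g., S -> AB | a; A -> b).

No ε-productions.
After unit-elimination: S -> h | SS | SDh; D -> h | SS | aD | hD | SDh.
TERM: introduce B -> a, A -> h and substitute in every rule of length ≥2.
BIN: D -> SDA becomes D -> SC, C -> DA; S -> SDA becomes S -> SE, E -> DA.

S -> h | SE | SS; A -> h; B -> a; C -> DA; D -> h | AD | BD | SC | SS; E -> DA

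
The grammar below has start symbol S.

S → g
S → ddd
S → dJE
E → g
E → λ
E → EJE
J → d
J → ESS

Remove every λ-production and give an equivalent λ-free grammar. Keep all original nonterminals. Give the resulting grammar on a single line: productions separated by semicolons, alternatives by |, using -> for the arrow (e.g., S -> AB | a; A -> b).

Nullable set: {E}.
S -> dJE: E nullable, giving dJ | dJE.
Drop E -> λ.
E -> EJE: E, E nullable, giving EJ | EJE | J | JE.
J -> ESS: E nullable, giving ESS | SS.
Unchanged (no nullable symbols): S -> ddd; S -> g; E -> g; J -> d.

S -> g | dJ | dJE | ddd; E -> J | g | EJ | JE | EJE; J -> d | SS | ESS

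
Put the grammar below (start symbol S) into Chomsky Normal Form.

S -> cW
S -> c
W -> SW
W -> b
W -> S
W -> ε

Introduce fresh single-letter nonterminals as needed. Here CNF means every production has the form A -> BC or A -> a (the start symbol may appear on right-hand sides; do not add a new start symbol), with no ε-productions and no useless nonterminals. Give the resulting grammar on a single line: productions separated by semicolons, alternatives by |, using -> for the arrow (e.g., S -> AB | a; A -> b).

Nullable: {W}; after ε-elimination: S -> c | cW; W -> S | b | SW.
After unit-elimination: S -> c | cW; W -> b | c | SW | cW.
TERM: introduce A -> c and substitute in every rule of length ≥2.

S -> c | AW; A -> c; W -> b | c | AW | SW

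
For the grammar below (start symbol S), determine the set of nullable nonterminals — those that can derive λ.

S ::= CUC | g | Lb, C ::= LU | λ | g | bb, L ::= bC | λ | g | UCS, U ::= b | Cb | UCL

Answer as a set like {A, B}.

{C, L}

Directly nullable (have an ε-rule): {C, L}.
Not nullable: S, U — each has a terminal in every rule's right-hand side or depends on a non-nullable symbol.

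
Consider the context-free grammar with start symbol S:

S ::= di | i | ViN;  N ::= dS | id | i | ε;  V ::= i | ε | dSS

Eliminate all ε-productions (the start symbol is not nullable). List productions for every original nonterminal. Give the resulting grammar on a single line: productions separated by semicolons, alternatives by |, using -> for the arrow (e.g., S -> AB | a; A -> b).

Nullable set: {N, V}.
S -> ViN: V, N nullable, giving Vi | ViN | i | iN.
Drop N -> ε.
Drop V -> ε.
Unchanged (no nullable symbols): S -> di; S -> i; N -> dS; N -> i; N -> id; V -> dSS; V -> i.

S -> i | Vi | di | iN | ViN; N -> i | dS | id; V -> i | dSS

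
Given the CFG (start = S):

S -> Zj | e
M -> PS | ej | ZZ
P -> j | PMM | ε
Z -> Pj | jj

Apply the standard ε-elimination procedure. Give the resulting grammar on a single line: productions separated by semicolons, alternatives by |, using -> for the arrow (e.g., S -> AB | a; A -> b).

Nullable set: {P}.
M -> PS: P nullable, giving PS | S.
Drop P -> ε.
P -> PMM: P nullable, giving MM | PMM.
Z -> Pj: P nullable, giving Pj | j.
Unchanged (no nullable symbols): S -> Zj; S -> e; M -> ZZ; M -> ej; P -> j; Z -> jj.

S -> e | Zj; M -> S | PS | ZZ | ej; P -> j | MM | PMM; Z -> j | Pj | jj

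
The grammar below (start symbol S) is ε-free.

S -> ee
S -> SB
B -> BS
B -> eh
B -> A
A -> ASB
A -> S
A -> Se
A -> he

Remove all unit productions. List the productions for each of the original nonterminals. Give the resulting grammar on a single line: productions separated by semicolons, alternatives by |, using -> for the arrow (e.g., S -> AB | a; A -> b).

S -> SB | ee; A -> SB | Se | ee | he | ASB; B -> BS | SB | Se | ee | eh | he | ASB

Unit productions: A->S, B->A.
Unit pairs (A ⇒* B via units): (A,S), (B,A), (B,S).
S: inherits non-unit rules of {S} → SB | ee.
A: inherits non-unit rules of {A, S} → ASB | SB | Se | ee | he.
B: inherits non-unit rules of {A, B, S} → ASB | BS | SB | Se | ee | eh | he.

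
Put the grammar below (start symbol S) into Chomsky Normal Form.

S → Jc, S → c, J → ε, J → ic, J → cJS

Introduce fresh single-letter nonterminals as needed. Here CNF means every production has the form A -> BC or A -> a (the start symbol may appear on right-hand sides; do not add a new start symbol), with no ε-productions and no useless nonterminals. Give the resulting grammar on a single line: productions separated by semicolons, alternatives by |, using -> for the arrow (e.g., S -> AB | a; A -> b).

S -> c | JA; A -> c; B -> i; C -> JS; J -> AC | AS | BA

Nullable: {J}; after ε-elimination: S -> c | Jc; J -> cS | ic | cJS.
No unit productions to eliminate.
TERM: introduce A -> c, B -> i and substitute in every rule of length ≥2.
BIN: J -> AJS becomes J -> AC, C -> JS.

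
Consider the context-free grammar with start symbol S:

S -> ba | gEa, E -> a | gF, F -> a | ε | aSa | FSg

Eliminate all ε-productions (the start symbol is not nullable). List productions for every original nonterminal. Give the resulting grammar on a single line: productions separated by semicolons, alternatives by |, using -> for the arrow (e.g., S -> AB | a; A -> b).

S -> ba | gEa; E -> a | g | gF; F -> a | Sg | FSg | aSa

Nullable set: {F}.
E -> gF: F nullable, giving g | gF.
Drop F -> ε.
F -> FSg: F nullable, giving FSg | Sg.
Unchanged (no nullable symbols): S -> ba; S -> gEa; E -> a; F -> a; F -> aSa.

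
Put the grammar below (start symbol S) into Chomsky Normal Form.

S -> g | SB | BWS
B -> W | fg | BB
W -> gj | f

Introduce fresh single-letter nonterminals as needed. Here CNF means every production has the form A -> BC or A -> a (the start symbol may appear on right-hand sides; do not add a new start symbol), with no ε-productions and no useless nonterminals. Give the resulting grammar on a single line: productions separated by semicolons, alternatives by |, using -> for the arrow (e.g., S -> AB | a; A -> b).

No ε-productions.
After unit-elimination: S -> g | SB | BWS; B -> f | BB | fg | gj; W -> f | gj.
TERM: introduce A -> f, C -> g, D -> j and substitute in every rule of length ≥2.
BIN: S -> BWS becomes S -> BE, E -> WS.

S -> g | BE | SB; A -> f; B -> f | AC | BB | CD; C -> g; D -> j; E -> WS; W -> f | CD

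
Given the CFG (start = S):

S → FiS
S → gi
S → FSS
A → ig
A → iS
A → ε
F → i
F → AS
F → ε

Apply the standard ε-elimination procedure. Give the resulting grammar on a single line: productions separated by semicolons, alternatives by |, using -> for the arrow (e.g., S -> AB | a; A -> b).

Nullable set: {A, F}.
S -> FSS: F nullable, giving FSS | SS.
S -> FiS: F nullable, giving FiS | iS.
Drop A -> ε.
Drop F -> ε.
F -> AS: A nullable, giving AS | S.
Unchanged (no nullable symbols): S -> gi; A -> iS; A -> ig; F -> i.

S -> SS | gi | iS | FSS | FiS; A -> iS | ig; F -> S | i | AS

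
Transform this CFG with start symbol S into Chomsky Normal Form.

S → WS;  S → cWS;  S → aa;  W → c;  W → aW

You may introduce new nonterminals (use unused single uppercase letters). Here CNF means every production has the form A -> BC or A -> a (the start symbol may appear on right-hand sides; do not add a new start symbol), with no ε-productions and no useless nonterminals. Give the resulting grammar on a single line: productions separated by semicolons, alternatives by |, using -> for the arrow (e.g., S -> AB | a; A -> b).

No ε-productions.
No unit productions to eliminate.
TERM: introduce A -> a, B -> c and substitute in every rule of length ≥2.
BIN: S -> BWS becomes S -> BC, C -> WS.

S -> AA | BC | WS; A -> a; B -> c; C -> WS; W -> c | AW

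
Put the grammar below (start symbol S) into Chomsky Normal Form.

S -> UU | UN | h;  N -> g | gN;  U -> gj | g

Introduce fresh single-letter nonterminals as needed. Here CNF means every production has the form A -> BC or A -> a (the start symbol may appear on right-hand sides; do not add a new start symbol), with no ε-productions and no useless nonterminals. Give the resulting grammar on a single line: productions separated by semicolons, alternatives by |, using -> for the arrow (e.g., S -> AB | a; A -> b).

S -> h | UN | UU; A -> g; B -> j; N -> g | AN; U -> g | AB

No ε-productions.
No unit productions to eliminate.
TERM: introduce A -> g, B -> j and substitute in every rule of length ≥2.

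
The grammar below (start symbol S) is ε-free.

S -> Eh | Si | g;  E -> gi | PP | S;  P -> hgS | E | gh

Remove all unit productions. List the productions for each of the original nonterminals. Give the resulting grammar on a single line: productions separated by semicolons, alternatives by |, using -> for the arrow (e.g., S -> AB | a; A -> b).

S -> g | Eh | Si; E -> g | Eh | PP | Si | gi; P -> g | Eh | PP | Si | gh | gi | hgS

Unit productions: E->S, P->E.
Unit pairs (A ⇒* B via units): (E,S), (P,E), (P,S).
S: inherits non-unit rules of {S} → Eh | Si | g.
E: inherits non-unit rules of {E, S} → Eh | PP | Si | g | gi.
P: inherits non-unit rules of {E, P, S} → Eh | PP | Si | g | gh | gi | hgS.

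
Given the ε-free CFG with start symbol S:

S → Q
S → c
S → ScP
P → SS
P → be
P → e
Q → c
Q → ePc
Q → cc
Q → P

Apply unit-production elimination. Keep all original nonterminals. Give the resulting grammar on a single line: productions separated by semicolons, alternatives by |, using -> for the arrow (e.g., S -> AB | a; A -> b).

Unit productions: Q->P, S->Q.
Unit pairs (A ⇒* B via units): (Q,P), (S,P), (S,Q).
S: inherits non-unit rules of {P, Q, S} → SS | ScP | be | c | cc | e | ePc.
P: inherits non-unit rules of {P} → SS | be | e.
Q: inherits non-unit rules of {P, Q} → SS | be | c | cc | e | ePc.

S -> c | e | SS | be | cc | ScP | ePc; P -> e | SS | be; Q -> c | e | SS | be | cc | ePc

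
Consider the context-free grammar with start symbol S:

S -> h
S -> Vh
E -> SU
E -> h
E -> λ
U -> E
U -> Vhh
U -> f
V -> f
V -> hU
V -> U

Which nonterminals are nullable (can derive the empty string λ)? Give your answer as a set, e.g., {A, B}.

{E, U, V}

Directly nullable (have an ε-rule): {E}.
U is nullable via U -> E (every symbol on the right is already known nullable).
V is nullable via V -> U (every symbol on the right is already known nullable).
Not nullable: S — each has a terminal in every rule's right-hand side or depends on a non-nullable symbol.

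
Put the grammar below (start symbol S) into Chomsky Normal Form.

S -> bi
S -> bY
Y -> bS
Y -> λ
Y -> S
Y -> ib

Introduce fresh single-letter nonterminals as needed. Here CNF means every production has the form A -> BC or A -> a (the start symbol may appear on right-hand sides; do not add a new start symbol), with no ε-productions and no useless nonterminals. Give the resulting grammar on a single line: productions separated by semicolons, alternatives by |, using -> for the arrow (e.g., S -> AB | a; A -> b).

S -> b | AB | AY; A -> b; B -> i; Y -> b | AB | AS | AY | BA

Nullable: {Y}; after ε-elimination: S -> b | bY | bi; Y -> S | bS | ib.
After unit-elimination: S -> b | bY | bi; Y -> b | bS | bY | bi | ib.
TERM: introduce A -> b, B -> i and substitute in every rule of length ≥2.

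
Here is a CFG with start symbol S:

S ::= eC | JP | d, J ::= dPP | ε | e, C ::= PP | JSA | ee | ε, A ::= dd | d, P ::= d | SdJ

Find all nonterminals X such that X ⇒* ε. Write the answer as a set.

{C, J}

Directly nullable (have an ε-rule): {C, J}.
Not nullable: A, P, S — each has a terminal in every rule's right-hand side or depends on a non-nullable symbol.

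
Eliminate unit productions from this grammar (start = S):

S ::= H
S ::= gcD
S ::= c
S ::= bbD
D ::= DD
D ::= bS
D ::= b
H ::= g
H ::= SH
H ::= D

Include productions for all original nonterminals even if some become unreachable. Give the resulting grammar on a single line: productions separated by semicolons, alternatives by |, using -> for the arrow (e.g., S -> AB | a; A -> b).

Unit productions: H->D, S->H.
Unit pairs (A ⇒* B via units): (H,D), (S,D), (S,H).
S: inherits non-unit rules of {D, H, S} → DD | SH | b | bS | bbD | c | g | gcD.
D: inherits non-unit rules of {D} → DD | b | bS.
H: inherits non-unit rules of {D, H} → DD | SH | b | bS | g.

S -> b | c | g | DD | SH | bS | bbD | gcD; D -> b | DD | bS; H -> b | g | DD | SH | bS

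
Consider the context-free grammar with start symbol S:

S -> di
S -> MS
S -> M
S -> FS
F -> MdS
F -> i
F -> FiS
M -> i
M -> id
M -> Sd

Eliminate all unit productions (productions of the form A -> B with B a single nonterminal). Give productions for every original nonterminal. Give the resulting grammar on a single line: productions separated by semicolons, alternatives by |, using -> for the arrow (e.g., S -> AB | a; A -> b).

Unit productions: S->M.
Unit pairs (A ⇒* B via units): (S,M).
S: inherits non-unit rules of {M, S} → FS | MS | Sd | di | i | id.
F: inherits non-unit rules of {F} → FiS | MdS | i.
M: inherits non-unit rules of {M} → Sd | i | id.

S -> i | FS | MS | Sd | di | id; F -> i | FiS | MdS; M -> i | Sd | id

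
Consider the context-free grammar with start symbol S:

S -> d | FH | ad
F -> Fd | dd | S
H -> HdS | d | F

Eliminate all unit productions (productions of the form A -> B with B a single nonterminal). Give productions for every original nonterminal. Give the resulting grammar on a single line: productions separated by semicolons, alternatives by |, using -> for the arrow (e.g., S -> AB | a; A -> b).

Unit productions: F->S, H->F.
Unit pairs (A ⇒* B via units): (F,S), (H,F), (H,S).
S: inherits non-unit rules of {S} → FH | ad | d.
F: inherits non-unit rules of {F, S} → FH | Fd | ad | d | dd.
H: inherits non-unit rules of {F, H, S} → FH | Fd | HdS | ad | d | dd.

S -> d | FH | ad; F -> d | FH | Fd | ad | dd; H -> d | FH | Fd | ad | dd | HdS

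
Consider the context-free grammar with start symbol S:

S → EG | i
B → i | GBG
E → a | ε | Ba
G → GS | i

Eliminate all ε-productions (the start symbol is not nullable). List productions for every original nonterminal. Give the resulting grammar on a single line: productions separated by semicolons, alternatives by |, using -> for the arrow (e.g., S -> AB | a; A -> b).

Nullable set: {E}.
S -> EG: E nullable, giving EG | G.
Drop E -> ε.
Unchanged (no nullable symbols): S -> i; B -> GBG; B -> i; E -> Ba; E -> a; G -> GS; G -> i.

S -> G | i | EG; B -> i | GBG; E -> a | Ba; G -> i | GS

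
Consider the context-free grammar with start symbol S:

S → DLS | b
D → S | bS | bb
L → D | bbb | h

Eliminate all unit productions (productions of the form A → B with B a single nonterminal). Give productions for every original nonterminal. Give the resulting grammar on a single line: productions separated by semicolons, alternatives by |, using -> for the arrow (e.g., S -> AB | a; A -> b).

S -> b | DLS; D -> b | bS | bb | DLS; L -> b | h | bS | bb | DLS | bbb

Unit productions: D->S, L->D.
Unit pairs (A ⇒* B via units): (D,S), (L,D), (L,S).
S: inherits non-unit rules of {S} → DLS | b.
D: inherits non-unit rules of {D, S} → DLS | b | bS | bb.
L: inherits non-unit rules of {D, L, S} → DLS | b | bS | bb | bbb | h.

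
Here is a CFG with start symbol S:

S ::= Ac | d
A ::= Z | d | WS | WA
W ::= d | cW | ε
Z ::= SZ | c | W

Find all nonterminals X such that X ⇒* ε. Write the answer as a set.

{A, W, Z}

Directly nullable (have an ε-rule): {W}.
Z is nullable via Z -> W (every symbol on the right is already known nullable).
A is nullable via A -> Z (every symbol on the right is already known nullable).
Not nullable: S — each has a terminal in every rule's right-hand side or depends on a non-nullable symbol.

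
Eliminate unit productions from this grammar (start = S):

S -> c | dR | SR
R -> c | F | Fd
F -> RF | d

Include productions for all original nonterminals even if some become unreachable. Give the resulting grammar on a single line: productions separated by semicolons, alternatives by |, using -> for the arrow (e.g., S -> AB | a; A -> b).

Unit productions: R->F.
Unit pairs (A ⇒* B via units): (R,F).
S: inherits non-unit rules of {S} → SR | c | dR.
F: inherits non-unit rules of {F} → RF | d.
R: inherits non-unit rules of {F, R} → Fd | RF | c | d.

S -> c | SR | dR; F -> d | RF; R -> c | d | Fd | RF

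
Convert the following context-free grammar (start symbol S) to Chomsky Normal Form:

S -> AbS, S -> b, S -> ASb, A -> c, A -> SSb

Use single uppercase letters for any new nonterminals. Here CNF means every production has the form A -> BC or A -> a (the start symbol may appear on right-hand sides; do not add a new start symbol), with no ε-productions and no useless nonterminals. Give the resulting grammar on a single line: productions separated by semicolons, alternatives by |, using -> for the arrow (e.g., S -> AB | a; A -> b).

No ε-productions.
No unit productions to eliminate.
TERM: introduce B -> b and substitute in every rule of length ≥2.
BIN: A -> SSB becomes A -> SC, C -> SB; S -> ABS becomes S -> AD, D -> BS; S -> ASB becomes S -> AE, E -> SB.

S -> b | AD | AE; A -> c | SC; B -> b; C -> SB; D -> BS; E -> SB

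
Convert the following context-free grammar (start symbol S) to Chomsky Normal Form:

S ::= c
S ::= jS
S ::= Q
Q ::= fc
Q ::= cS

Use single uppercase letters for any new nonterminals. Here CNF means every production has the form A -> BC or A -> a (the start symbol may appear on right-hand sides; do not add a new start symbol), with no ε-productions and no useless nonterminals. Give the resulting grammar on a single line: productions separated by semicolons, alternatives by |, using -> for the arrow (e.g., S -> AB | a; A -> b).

S -> c | AS | BA | CS; A -> c; B -> f; C -> j

No ε-productions.
After unit-elimination: S -> c | cS | fc | jS; Q -> cS | fc.
TERM: introduce A -> c, B -> f, C -> j and substitute in every rule of length ≥2.
Drop unreachable/unproductive: Q.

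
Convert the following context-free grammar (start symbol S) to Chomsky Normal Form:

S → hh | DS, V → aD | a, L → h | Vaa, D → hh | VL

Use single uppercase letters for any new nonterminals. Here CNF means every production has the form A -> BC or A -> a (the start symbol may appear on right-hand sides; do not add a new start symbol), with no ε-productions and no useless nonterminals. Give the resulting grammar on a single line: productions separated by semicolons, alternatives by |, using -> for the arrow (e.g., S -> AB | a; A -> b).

No ε-productions.
No unit productions to eliminate.
TERM: introduce B -> a, A -> h and substitute in every rule of length ≥2.
BIN: L -> VBB becomes L -> VC, C -> BB.

S -> AA | DS; A -> h; B -> a; C -> BB; D -> AA | VL; L -> h | VC; V -> a | BD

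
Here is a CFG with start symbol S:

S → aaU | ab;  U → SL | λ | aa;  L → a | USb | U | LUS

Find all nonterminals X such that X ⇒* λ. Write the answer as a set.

{L, U}

Directly nullable (have an ε-rule): {U}.
L is nullable via L -> U (every symbol on the right is already known nullable).
Not nullable: S — each has a terminal in every rule's right-hand side or depends on a non-nullable symbol.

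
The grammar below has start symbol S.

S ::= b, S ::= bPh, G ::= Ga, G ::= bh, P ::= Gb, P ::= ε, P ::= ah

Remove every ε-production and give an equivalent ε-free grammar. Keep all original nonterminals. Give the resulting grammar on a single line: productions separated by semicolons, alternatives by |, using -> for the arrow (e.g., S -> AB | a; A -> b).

S -> b | bh | bPh; G -> Ga | bh; P -> Gb | ah

Nullable set: {P}.
S -> bPh: P nullable, giving bPh | bh.
Drop P -> ε.
Unchanged (no nullable symbols): S -> b; G -> Ga; G -> bh; P -> Gb; P -> ah.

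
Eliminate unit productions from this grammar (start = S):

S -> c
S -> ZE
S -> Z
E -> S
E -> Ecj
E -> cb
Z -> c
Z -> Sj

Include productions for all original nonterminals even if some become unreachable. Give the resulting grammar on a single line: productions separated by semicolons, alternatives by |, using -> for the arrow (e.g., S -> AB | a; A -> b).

S -> c | Sj | ZE; E -> c | Sj | ZE | cb | Ecj; Z -> c | Sj

Unit productions: E->S, S->Z.
Unit pairs (A ⇒* B via units): (E,S), (E,Z), (S,Z).
S: inherits non-unit rules of {S, Z} → Sj | ZE | c.
E: inherits non-unit rules of {E, S, Z} → Ecj | Sj | ZE | c | cb.
Z: inherits non-unit rules of {Z} → Sj | c.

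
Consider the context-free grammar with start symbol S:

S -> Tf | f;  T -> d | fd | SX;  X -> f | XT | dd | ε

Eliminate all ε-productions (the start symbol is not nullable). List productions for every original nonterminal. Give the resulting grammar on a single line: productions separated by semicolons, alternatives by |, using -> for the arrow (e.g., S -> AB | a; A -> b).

S -> f | Tf; T -> S | d | SX | fd; X -> T | f | XT | dd

Nullable set: {X}.
T -> SX: X nullable, giving S | SX.
Drop X -> ε.
X -> XT: X nullable, giving T | XT.
Unchanged (no nullable symbols): S -> Tf; S -> f; T -> d; T -> fd; X -> dd; X -> f.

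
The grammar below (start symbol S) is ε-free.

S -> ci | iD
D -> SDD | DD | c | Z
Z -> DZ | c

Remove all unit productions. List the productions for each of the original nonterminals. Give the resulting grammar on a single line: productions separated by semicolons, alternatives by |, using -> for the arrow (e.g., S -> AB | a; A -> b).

S -> ci | iD; D -> c | DD | DZ | SDD; Z -> c | DZ

Unit productions: D->Z.
Unit pairs (A ⇒* B via units): (D,Z).
S: inherits non-unit rules of {S} → ci | iD.
D: inherits non-unit rules of {D, Z} → DD | DZ | SDD | c.
Z: inherits non-unit rules of {Z} → DZ | c.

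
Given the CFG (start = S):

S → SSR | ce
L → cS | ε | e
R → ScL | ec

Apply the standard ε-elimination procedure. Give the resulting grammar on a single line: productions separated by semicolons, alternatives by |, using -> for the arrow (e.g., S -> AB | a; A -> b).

S -> ce | SSR; L -> e | cS; R -> Sc | ec | ScL

Nullable set: {L}.
Drop L -> ε.
R -> ScL: L nullable, giving Sc | ScL.
Unchanged (no nullable symbols): S -> SSR; S -> ce; L -> cS; L -> e; R -> ec.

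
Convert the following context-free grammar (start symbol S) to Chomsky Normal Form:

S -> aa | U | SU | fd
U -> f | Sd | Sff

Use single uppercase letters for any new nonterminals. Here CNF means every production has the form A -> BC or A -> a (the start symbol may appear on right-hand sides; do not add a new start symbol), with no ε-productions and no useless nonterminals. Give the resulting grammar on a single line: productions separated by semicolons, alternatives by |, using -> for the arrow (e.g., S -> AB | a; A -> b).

S -> f | BA | CC | SA | SD | SU; A -> d; B -> f; C -> a; D -> BB; E -> BB; U -> f | SA | SE

No ε-productions.
After unit-elimination: S -> f | SU | Sd | aa | fd | Sff; U -> f | Sd | Sff.
TERM: introduce C -> a, A -> d, B -> f and substitute in every rule of length ≥2.
BIN: S -> SBB becomes S -> SD, D -> BB; U -> SBB becomes U -> SE, E -> BB.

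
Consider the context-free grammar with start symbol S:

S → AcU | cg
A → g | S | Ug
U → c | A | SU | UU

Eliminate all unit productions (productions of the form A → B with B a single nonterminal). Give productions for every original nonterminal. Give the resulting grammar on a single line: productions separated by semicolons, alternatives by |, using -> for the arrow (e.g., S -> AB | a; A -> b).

S -> cg | AcU; A -> g | Ug | cg | AcU; U -> c | g | SU | UU | Ug | cg | AcU

Unit productions: A->S, U->A.
Unit pairs (A ⇒* B via units): (A,S), (U,A), (U,S).
S: inherits non-unit rules of {S} → AcU | cg.
A: inherits non-unit rules of {A, S} → AcU | Ug | cg | g.
U: inherits non-unit rules of {A, S, U} → AcU | SU | UU | Ug | c | cg | g.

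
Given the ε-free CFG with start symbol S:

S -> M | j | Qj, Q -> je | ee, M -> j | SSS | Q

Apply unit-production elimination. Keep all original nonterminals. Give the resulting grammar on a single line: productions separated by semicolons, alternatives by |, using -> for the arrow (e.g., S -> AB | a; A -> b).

S -> j | Qj | ee | je | SSS; M -> j | ee | je | SSS; Q -> ee | je

Unit productions: M->Q, S->M.
Unit pairs (A ⇒* B via units): (M,Q), (S,M), (S,Q).
S: inherits non-unit rules of {M, Q, S} → Qj | SSS | ee | j | je.
M: inherits non-unit rules of {M, Q} → SSS | ee | j | je.
Q: inherits non-unit rules of {Q} → ee | je.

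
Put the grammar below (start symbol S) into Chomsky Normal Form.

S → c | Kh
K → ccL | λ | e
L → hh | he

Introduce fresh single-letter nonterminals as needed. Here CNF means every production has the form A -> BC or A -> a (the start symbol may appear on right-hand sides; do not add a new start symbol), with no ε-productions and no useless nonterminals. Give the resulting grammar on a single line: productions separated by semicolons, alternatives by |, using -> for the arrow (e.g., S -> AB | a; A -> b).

Nullable: {K}; after ε-elimination: S -> c | h | Kh; K -> e | ccL; L -> he | hh.
No unit productions to eliminate.
TERM: introduce A -> c, C -> e, B -> h and substitute in every rule of length ≥2.
BIN: K -> AAL becomes K -> AD, D -> AL.

S -> c | h | KB; A -> c; B -> h; C -> e; D -> AL; K -> e | AD; L -> BB | BC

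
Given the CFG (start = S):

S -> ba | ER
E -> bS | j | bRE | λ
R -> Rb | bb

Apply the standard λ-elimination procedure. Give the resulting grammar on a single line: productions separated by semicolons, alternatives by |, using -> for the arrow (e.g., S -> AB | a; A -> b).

Nullable set: {E}.
S -> ER: E nullable, giving ER | R.
Drop E -> λ.
E -> bRE: E nullable, giving bR | bRE.
Unchanged (no nullable symbols): S -> ba; E -> bS; E -> j; R -> Rb; R -> bb.

S -> R | ER | ba; E -> j | bR | bS | bRE; R -> Rb | bb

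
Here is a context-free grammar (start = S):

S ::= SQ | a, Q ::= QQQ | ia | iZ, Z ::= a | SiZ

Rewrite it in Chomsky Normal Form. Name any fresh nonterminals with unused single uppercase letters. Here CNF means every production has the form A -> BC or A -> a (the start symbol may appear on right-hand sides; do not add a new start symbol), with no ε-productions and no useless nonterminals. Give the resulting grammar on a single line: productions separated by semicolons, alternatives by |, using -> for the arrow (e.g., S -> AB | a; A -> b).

No ε-productions.
No unit productions to eliminate.
TERM: introduce B -> a, A -> i and substitute in every rule of length ≥2.
BIN: Q -> QQQ becomes Q -> QC, C -> QQ; Z -> SAZ becomes Z -> SD, D -> AZ.

S -> a | SQ; A -> i; B -> a; C -> QQ; D -> AZ; Q -> AB | AZ | QC; Z -> a | SD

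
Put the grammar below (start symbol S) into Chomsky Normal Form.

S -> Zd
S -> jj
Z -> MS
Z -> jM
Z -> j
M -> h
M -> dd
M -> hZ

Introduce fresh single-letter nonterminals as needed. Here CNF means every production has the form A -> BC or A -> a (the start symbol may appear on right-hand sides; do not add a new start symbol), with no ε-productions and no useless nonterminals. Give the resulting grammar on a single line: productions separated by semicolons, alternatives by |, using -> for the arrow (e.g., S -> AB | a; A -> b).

No ε-productions.
No unit productions to eliminate.
TERM: introduce A -> d, B -> h, C -> j and substitute in every rule of length ≥2.

S -> CC | ZA; A -> d; B -> h; C -> j; M -> h | AA | BZ; Z -> j | CM | MS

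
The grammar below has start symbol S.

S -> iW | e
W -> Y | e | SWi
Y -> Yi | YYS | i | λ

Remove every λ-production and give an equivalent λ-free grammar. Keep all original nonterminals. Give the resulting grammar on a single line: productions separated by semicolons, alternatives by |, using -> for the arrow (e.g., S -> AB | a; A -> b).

Nullable set: {W, Y}.
S -> iW: W nullable, giving i | iW.
W -> SWi: W nullable, giving SWi | Si.
W -> Y: Y nullable, giving Y.
Drop Y -> λ.
Y -> YYS: Y, Y nullable, giving S | YS | YYS.
Y -> Yi: Y nullable, giving Yi | i.
Unchanged (no nullable symbols): S -> e; W -> e; Y -> i.

S -> e | i | iW; W -> Y | e | Si | SWi; Y -> S | i | YS | Yi | YYS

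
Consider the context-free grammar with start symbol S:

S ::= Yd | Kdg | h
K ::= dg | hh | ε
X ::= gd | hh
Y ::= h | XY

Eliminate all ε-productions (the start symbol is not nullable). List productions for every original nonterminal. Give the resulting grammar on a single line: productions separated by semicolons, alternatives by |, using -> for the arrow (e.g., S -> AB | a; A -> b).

Nullable set: {K}.
S -> Kdg: K nullable, giving Kdg | dg.
Drop K -> ε.
Unchanged (no nullable symbols): S -> Yd; S -> h; K -> dg; K -> hh; X -> gd; X -> hh; Y -> XY; Y -> h.

S -> h | Yd | dg | Kdg; K -> dg | hh; X -> gd | hh; Y -> h | XY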